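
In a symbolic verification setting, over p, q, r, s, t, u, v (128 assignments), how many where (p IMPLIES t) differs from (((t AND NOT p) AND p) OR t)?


F1 = (p IMPLIES t)
F2 = (((t AND NOT p) AND p) OR t)
Evaluate both on each of 128 rows (bits = p,q,r,s,t,u,v):
  row 0 [0000000]: F1=1 F2=0 (differ) -> 1
  row 1 [0000001]: F1=1 F2=0 (differ) -> 1
  row 2 [0000010]: F1=1 F2=0 (differ) -> 1
  row 3 [0000011]: F1=1 F2=0 (differ) -> 1
  row 4 [0000100]: F1=1 F2=1 -> 0
  (every remaining row is evaluated the same way; all 128 results are listed next)
Full result column, 8 rows per line (p,q,r,s fixed per line; t,u,v runs 000..111 left to right):
  rows 0-7 [p,q,r,s=0000]: 11110000  (ones: 4)
  rows 8-15 [p,q,r,s=0001]: 11110000  (ones: 4)
  rows 16-23 [p,q,r,s=0010]: 11110000  (ones: 4)
  rows 24-31 [p,q,r,s=0011]: 11110000  (ones: 4)
  rows 32-39 [p,q,r,s=0100]: 11110000  (ones: 4)
  rows 40-47 [p,q,r,s=0101]: 11110000  (ones: 4)
  rows 48-55 [p,q,r,s=0110]: 11110000  (ones: 4)
  rows 56-63 [p,q,r,s=0111]: 11110000  (ones: 4)
  rows 64-71 [p,q,r,s=1000]: 00000000  (ones: 0)
  rows 72-79 [p,q,r,s=1001]: 00000000  (ones: 0)
  rows 80-87 [p,q,r,s=1010]: 00000000  (ones: 0)
  rows 88-95 [p,q,r,s=1011]: 00000000  (ones: 0)
  rows 96-103 [p,q,r,s=1100]: 00000000  (ones: 0)
  rows 104-111 [p,q,r,s=1101]: 00000000  (ones: 0)
  rows 112-119 [p,q,r,s=1110]: 00000000  (ones: 0)
  rows 120-127 [p,q,r,s=1111]: 00000000  (ones: 0)
Disagreements = 4+4+4+4+4+4+4+4+0+0+0+0+0+0+0+0 = 32

32


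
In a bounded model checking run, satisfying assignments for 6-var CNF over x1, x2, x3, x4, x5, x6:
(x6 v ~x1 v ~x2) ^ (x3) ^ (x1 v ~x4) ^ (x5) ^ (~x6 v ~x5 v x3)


CNF with 5 clauses over 6 vars (64 assignments).
An assignment satisfies CNF iff every clause has >=1 true literal.
Check each row (bits = x1,x2,x3,x4,x5,x6; clause T/F shown):
  row 0 [000000]: clauses=TFTFT -> 0
  row 1 [000001]: clauses=TFTFT -> 0
  row 2 [000010]: clauses=TFTTT -> 0
  row 3 [000011]: clauses=TFTTF -> 0
  row 4 [000100]: clauses=TFFFT -> 0
  (every remaining row is evaluated the same way; all 64 results are listed next)
Full result column, 8 rows per line (x1,x2,x3 fixed per line; x4,x5,x6 runs 000..111 left to right):
  rows 0-7 [x1,x2,x3=000]: 00000000  (ones: 0)
  rows 8-15 [x1,x2,x3=001]: 00110000  (ones: 2)
  rows 16-23 [x1,x2,x3=010]: 00000000  (ones: 0)
  rows 24-31 [x1,x2,x3=011]: 00110000  (ones: 2)
  rows 32-39 [x1,x2,x3=100]: 00000000  (ones: 0)
  rows 40-47 [x1,x2,x3=101]: 00110011  (ones: 4)
  rows 48-55 [x1,x2,x3=110]: 00000000  (ones: 0)
  rows 56-63 [x1,x2,x3=111]: 00010001  (ones: 2)
Satisfying assignments = 0+2+0+2+0+4+0+2 = 10

10


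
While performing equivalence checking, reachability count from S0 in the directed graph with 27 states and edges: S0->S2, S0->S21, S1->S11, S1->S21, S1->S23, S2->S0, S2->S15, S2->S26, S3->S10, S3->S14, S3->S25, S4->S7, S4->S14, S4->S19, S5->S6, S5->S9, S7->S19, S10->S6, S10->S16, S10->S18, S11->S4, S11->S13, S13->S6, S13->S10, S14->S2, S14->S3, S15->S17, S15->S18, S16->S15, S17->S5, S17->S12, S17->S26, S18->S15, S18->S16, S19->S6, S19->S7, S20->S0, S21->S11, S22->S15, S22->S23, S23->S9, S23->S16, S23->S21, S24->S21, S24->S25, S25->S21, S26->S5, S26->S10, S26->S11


BFS from S0:
  layer 0: {S0}
  layer 1: {S2, S21}
  layer 2: {S11, S15, S26}
  layer 3: {S4, S5, S10, S13, S17, S18}
  layer 4: {S6, S7, S9, S12, S14, S16, S19}
  layer 5: {S3}
  layer 6: {S25}
Reachable set: {S0, S2, S3, S4, S5, S6, S7, S9, S10, S11, S12, S13, S14, S15, S16, S17, S18, S19, S21, S25, S26}
Count = 21

21


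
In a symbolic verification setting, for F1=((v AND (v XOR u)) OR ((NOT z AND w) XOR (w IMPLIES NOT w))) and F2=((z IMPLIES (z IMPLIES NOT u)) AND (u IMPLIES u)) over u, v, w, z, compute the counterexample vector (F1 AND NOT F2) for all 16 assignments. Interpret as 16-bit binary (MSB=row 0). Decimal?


F1 = ((v AND (v XOR u)) OR ((NOT z AND w) XOR (w IMPLIES NOT w)))
F2 = ((z IMPLIES (z IMPLIES NOT u)) AND (u IMPLIES u))
Counterexample to F1=>F2 is where F1=1 and F2=0.
Evaluate each row (bits = u,v,w,z, MSB first):
  row 0 [0000]: F1=1 F2=1 -> F1&~F2 -> 0
  row 1 [0001]: F1=1 F2=1 -> F1&~F2 -> 0
  row 2 [0010]: F1=1 F2=1 -> F1&~F2 -> 0
  row 3 [0011]: F1=0 F2=1 -> F1&~F2 -> 0
  row 4 [0100]: F1=1 F2=1 -> F1&~F2 -> 0
  row 5 [0101]: F1=1 F2=1 -> F1&~F2 -> 0
  row 6 [0110]: F1=1 F2=1 -> F1&~F2 -> 0
  row 7 [0111]: F1=1 F2=1 -> F1&~F2 -> 0
  row 8 [1000]: F1=1 F2=1 -> F1&~F2 -> 0
  row 9 [1001]: F1=1 F2=0 -> F1&~F2 -> 1
  row 10 [1010]: F1=1 F2=1 -> F1&~F2 -> 0
  row 11 [1011]: F1=0 F2=0 -> F1&~F2 -> 0
  row 12 [1100]: F1=1 F2=1 -> F1&~F2 -> 0
  row 13 [1101]: F1=1 F2=0 -> F1&~F2 -> 1
  row 14 [1110]: F1=1 F2=1 -> F1&~F2 -> 0
  row 15 [1111]: F1=0 F2=0 -> F1&~F2 -> 0
Full result column, 4 rows per line (u,v fixed per line; w,z runs 00..11 left to right):
  rows 0-3 [u,v=00]: 0000  = hex 0
  rows 4-7 [u,v=01]: 0000  = hex 0
  rows 8-11 [u,v=10]: 0100  = hex 4
  rows 12-15 [u,v=11]: 0100  = hex 4
Counterexample vector (row 0 .. row 15) = 0000000001000100
Output column grouped in 4s = 0000 0000 0100 0100 = 0x0044
Convert to decimal digit by digit (value = value*16 + digit):
  0 -> 0
  0*16 + 0 = 0
  0*16 + 4 = 4
  4*16 + 4 = 68
Decimal = 68

68


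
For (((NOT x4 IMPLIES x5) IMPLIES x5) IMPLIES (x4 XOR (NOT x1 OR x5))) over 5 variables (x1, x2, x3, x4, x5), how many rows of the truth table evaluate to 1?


Formula: (((NOT x4 IMPLIES x5) IMPLIES x5) IMPLIES (x4 XOR (NOT x1 OR x5))) over 5 vars (32 rows)
Evaluate each row (x1, x2, x3, x4, x5 as bits, MSB first):
  row 0 [00000]: (((NOT 0 IMPLIES 0) IMPLIES 0) IMPLIES (0 XOR (NOT 0 OR 0))) -> 1
  row 1 [00001]: (((NOT 0 IMPLIES 1) IMPLIES 1) IMPLIES (0 XOR (NOT 0 OR 1))) -> 1
  row 2 [00010]: (((NOT 1 IMPLIES 0) IMPLIES 0) IMPLIES (1 XOR (NOT 0 OR 0))) -> 1
  row 3 [00011]: (((NOT 1 IMPLIES 1) IMPLIES 1) IMPLIES (1 XOR (NOT 0 OR 1))) -> 0
  row 4 [00100]: (((NOT 0 IMPLIES 0) IMPLIES 0) IMPLIES (0 XOR (NOT 0 OR 0))) -> 1
  row 5 [00101]: (((NOT 0 IMPLIES 1) IMPLIES 1) IMPLIES (0 XOR (NOT 0 OR 1))) -> 1
  row 6 [00110]: (((NOT 1 IMPLIES 0) IMPLIES 0) IMPLIES (1 XOR (NOT 0 OR 0))) -> 1
  row 7 [00111]: (((NOT 1 IMPLIES 1) IMPLIES 1) IMPLIES (1 XOR (NOT 0 OR 1))) -> 0
  row 8 [01000]: (((NOT 0 IMPLIES 0) IMPLIES 0) IMPLIES (0 XOR (NOT 0 OR 0))) -> 1
  row 9 [01001]: (((NOT 0 IMPLIES 1) IMPLIES 1) IMPLIES (0 XOR (NOT 0 OR 1))) -> 1
  row 10 [01010]: (((NOT 1 IMPLIES 0) IMPLIES 0) IMPLIES (1 XOR (NOT 0 OR 0))) -> 1
  row 11 [01011]: (((NOT 1 IMPLIES 1) IMPLIES 1) IMPLIES (1 XOR (NOT 0 OR 1))) -> 0
  row 12 [01100]: (((NOT 0 IMPLIES 0) IMPLIES 0) IMPLIES (0 XOR (NOT 0 OR 0))) -> 1
  row 13 [01101]: (((NOT 0 IMPLIES 1) IMPLIES 1) IMPLIES (0 XOR (NOT 0 OR 1))) -> 1
  row 14 [01110]: (((NOT 1 IMPLIES 0) IMPLIES 0) IMPLIES (1 XOR (NOT 0 OR 0))) -> 1
  row 15 [01111]: (((NOT 1 IMPLIES 1) IMPLIES 1) IMPLIES (1 XOR (NOT 0 OR 1))) -> 0
  row 16 [10000]: (((NOT 0 IMPLIES 0) IMPLIES 0) IMPLIES (0 XOR (NOT 1 OR 0))) -> 0
  row 17 [10001]: (((NOT 0 IMPLIES 1) IMPLIES 1) IMPLIES (0 XOR (NOT 1 OR 1))) -> 1
  row 18 [10010]: (((NOT 1 IMPLIES 0) IMPLIES 0) IMPLIES (1 XOR (NOT 1 OR 0))) -> 1
  row 19 [10011]: (((NOT 1 IMPLIES 1) IMPLIES 1) IMPLIES (1 XOR (NOT 1 OR 1))) -> 0
  row 20 [10100]: (((NOT 0 IMPLIES 0) IMPLIES 0) IMPLIES (0 XOR (NOT 1 OR 0))) -> 0
  row 21 [10101]: (((NOT 0 IMPLIES 1) IMPLIES 1) IMPLIES (0 XOR (NOT 1 OR 1))) -> 1
  row 22 [10110]: (((NOT 1 IMPLIES 0) IMPLIES 0) IMPLIES (1 XOR (NOT 1 OR 0))) -> 1
  row 23 [10111]: (((NOT 1 IMPLIES 1) IMPLIES 1) IMPLIES (1 XOR (NOT 1 OR 1))) -> 0
  row 24 [11000]: (((NOT 0 IMPLIES 0) IMPLIES 0) IMPLIES (0 XOR (NOT 1 OR 0))) -> 0
  row 25 [11001]: (((NOT 0 IMPLIES 1) IMPLIES 1) IMPLIES (0 XOR (NOT 1 OR 1))) -> 1
  row 26 [11010]: (((NOT 1 IMPLIES 0) IMPLIES 0) IMPLIES (1 XOR (NOT 1 OR 0))) -> 1
  row 27 [11011]: (((NOT 1 IMPLIES 1) IMPLIES 1) IMPLIES (1 XOR (NOT 1 OR 1))) -> 0
  row 28 [11100]: (((NOT 0 IMPLIES 0) IMPLIES 0) IMPLIES (0 XOR (NOT 1 OR 0))) -> 0
  row 29 [11101]: (((NOT 0 IMPLIES 1) IMPLIES 1) IMPLIES (0 XOR (NOT 1 OR 1))) -> 1
  row 30 [11110]: (((NOT 1 IMPLIES 0) IMPLIES 0) IMPLIES (1 XOR (NOT 1 OR 0))) -> 1
  row 31 [11111]: (((NOT 1 IMPLIES 1) IMPLIES 1) IMPLIES (1 XOR (NOT 1 OR 1))) -> 0
Full result column, 8 rows per line (x1,x2 fixed per line; x3,x4,x5 runs 000..111 left to right):
  rows 0-7 [x1,x2=00]: 11101110  (ones: 6)
  rows 8-15 [x1,x2=01]: 11101110  (ones: 6)
  rows 16-23 [x1,x2=10]: 01100110  (ones: 4)
  rows 24-31 [x1,x2=11]: 01100110  (ones: 4)
Count of 1-rows = 6+6+4+4 = 20

20


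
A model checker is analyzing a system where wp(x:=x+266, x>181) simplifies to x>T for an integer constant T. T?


Formula: wp(x:=E, P) = P[E/x] (substitute E for x in postcondition)
Step 1: Postcondition: x>181
Step 2: Substitute x+266 for x: x+266>181
Step 3: Solve for x: x > 181-266 = -85

-85


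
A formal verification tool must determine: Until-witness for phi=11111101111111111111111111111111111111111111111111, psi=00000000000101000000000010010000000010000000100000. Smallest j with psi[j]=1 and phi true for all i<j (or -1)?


(phi U psi) at 0: need smallest j with psi[j]=1 and phi[i]=1 for all i in [0,j).
Scan from step 0:
  step 0: phi=1, psi=0 -> continue
  step 1: phi=1, psi=0 -> continue
  step 2: phi=1, psi=0 -> continue
  step 3: phi=1, psi=0 -> continue
  step 6: phi=0 -> phi-prefix broken from here
  step 11: psi=1 but phi already failed -> not a witness
  step 13: psi=1 but phi already failed -> not a witness
  step 24: psi=1 but phi already failed -> not a witness
  step 27: psi=1 but phi already failed -> not a witness
  step 36: psi=1 but phi already failed -> not a witness
  step 44: psi=1 but phi already failed -> not a witness
  end of trace: no witness -> -1
Witness step = -1

-1


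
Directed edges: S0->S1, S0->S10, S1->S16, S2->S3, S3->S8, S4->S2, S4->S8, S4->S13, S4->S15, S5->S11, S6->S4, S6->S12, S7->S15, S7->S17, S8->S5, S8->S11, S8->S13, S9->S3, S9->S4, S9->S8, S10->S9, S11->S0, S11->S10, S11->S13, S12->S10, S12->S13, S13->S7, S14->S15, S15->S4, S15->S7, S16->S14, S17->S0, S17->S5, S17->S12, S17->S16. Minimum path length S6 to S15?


BFS layer-by-layer from S6:
  dist 0: {S6}
  dist 1: {S4, S12}
  dist 2: {S2, S8, S10, S13, S15}
  -> S15 reached at distance 2
Shortest path length = 2

2


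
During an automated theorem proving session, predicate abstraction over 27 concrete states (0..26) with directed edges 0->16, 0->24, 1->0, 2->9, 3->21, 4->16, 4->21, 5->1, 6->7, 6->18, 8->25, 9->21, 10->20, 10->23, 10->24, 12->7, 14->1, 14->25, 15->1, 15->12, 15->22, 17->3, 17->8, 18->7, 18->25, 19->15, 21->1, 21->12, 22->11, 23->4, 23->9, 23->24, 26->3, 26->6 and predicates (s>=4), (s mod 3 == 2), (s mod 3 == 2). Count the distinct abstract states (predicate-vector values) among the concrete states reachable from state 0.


BFS from 0:
Concrete reachable: {0, 16, 24}
Abstract via predicates (s>=4), (s mod 3 == 2), (s mod 3 == 2):
  (0,0,0) <- {0}
  (1,0,0) <- {16, 24}
Distinct abstract states = 2

2


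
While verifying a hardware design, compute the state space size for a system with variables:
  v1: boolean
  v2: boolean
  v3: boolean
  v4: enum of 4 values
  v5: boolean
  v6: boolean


State space = product of domain sizes of all variables.
Domain sizes:
  v1 (boolean): 2
  v2 (boolean): 2
  v3 (boolean): 2
  v4 (enum of 4 values): 4
  v5 (boolean): 2
  v6 (boolean): 2
Product = 2 * 2 * 2 * 4 * 2 * 2 = 128

128


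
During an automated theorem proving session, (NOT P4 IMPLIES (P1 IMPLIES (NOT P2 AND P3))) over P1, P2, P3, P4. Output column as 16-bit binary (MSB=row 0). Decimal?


Formula: (NOT P4 IMPLIES (P1 IMPLIES (NOT P2 AND P3))) over P1, P2, P3, P4 (16 rows)
Evaluate each row (bits = P1,P2,P3,P4, MSB first):
  row 0 [0000]: (NOT 0 IMPLIES (0 IMPLIES (NOT 0 AND 0))) -> 1
  row 1 [0001]: (NOT 1 IMPLIES (0 IMPLIES (NOT 0 AND 0))) -> 1
  row 2 [0010]: (NOT 0 IMPLIES (0 IMPLIES (NOT 0 AND 1))) -> 1
  row 3 [0011]: (NOT 1 IMPLIES (0 IMPLIES (NOT 0 AND 1))) -> 1
  row 4 [0100]: (NOT 0 IMPLIES (0 IMPLIES (NOT 1 AND 0))) -> 1
  row 5 [0101]: (NOT 1 IMPLIES (0 IMPLIES (NOT 1 AND 0))) -> 1
  row 6 [0110]: (NOT 0 IMPLIES (0 IMPLIES (NOT 1 AND 1))) -> 1
  row 7 [0111]: (NOT 1 IMPLIES (0 IMPLIES (NOT 1 AND 1))) -> 1
  row 8 [1000]: (NOT 0 IMPLIES (1 IMPLIES (NOT 0 AND 0))) -> 0
  row 9 [1001]: (NOT 1 IMPLIES (1 IMPLIES (NOT 0 AND 0))) -> 1
  row 10 [1010]: (NOT 0 IMPLIES (1 IMPLIES (NOT 0 AND 1))) -> 1
  row 11 [1011]: (NOT 1 IMPLIES (1 IMPLIES (NOT 0 AND 1))) -> 1
  row 12 [1100]: (NOT 0 IMPLIES (1 IMPLIES (NOT 1 AND 0))) -> 0
  row 13 [1101]: (NOT 1 IMPLIES (1 IMPLIES (NOT 1 AND 0))) -> 1
  row 14 [1110]: (NOT 0 IMPLIES (1 IMPLIES (NOT 1 AND 1))) -> 0
  row 15 [1111]: (NOT 1 IMPLIES (1 IMPLIES (NOT 1 AND 1))) -> 1
Full result column, 4 rows per line (P1,P2 fixed per line; P3,P4 runs 00..11 left to right):
  rows 0-3 [P1,P2=00]: 1111  = hex F
  rows 4-7 [P1,P2=01]: 1111  = hex F
  rows 8-11 [P1,P2=10]: 0111  = hex 7
  rows 12-15 [P1,P2=11]: 0101  = hex 5
Output column (row 0 .. row 15) = 1111111101110101
Output column grouped in 4s = 1111 1111 0111 0101 = 0xFF75
Convert to decimal digit by digit (value = value*16 + digit):
  F -> 15
  15*16 + 15 (F) = 255
  255*16 + 7 = 4087
  4087*16 + 5 = 65397
Decimal = 65397

65397


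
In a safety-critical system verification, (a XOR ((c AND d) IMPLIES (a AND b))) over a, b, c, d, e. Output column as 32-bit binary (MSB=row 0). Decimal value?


Formula: (a XOR ((c AND d) IMPLIES (a AND b))) over a, b, c, d, e (32 rows)
Evaluate each row (bits = a,b,c,d,e, MSB first):
  row 0 [00000]: (0 XOR ((0 AND 0) IMPLIES (0 AND 0))) -> 1
  row 1 [00001]: (0 XOR ((0 AND 0) IMPLIES (0 AND 0))) -> 1
  row 2 [00010]: (0 XOR ((0 AND 1) IMPLIES (0 AND 0))) -> 1
  row 3 [00011]: (0 XOR ((0 AND 1) IMPLIES (0 AND 0))) -> 1
  row 4 [00100]: (0 XOR ((1 AND 0) IMPLIES (0 AND 0))) -> 1
  row 5 [00101]: (0 XOR ((1 AND 0) IMPLIES (0 AND 0))) -> 1
  row 6 [00110]: (0 XOR ((1 AND 1) IMPLIES (0 AND 0))) -> 0
  row 7 [00111]: (0 XOR ((1 AND 1) IMPLIES (0 AND 0))) -> 0
  row 8 [01000]: (0 XOR ((0 AND 0) IMPLIES (0 AND 1))) -> 1
  row 9 [01001]: (0 XOR ((0 AND 0) IMPLIES (0 AND 1))) -> 1
  row 10 [01010]: (0 XOR ((0 AND 1) IMPLIES (0 AND 1))) -> 1
  row 11 [01011]: (0 XOR ((0 AND 1) IMPLIES (0 AND 1))) -> 1
  row 12 [01100]: (0 XOR ((1 AND 0) IMPLIES (0 AND 1))) -> 1
  row 13 [01101]: (0 XOR ((1 AND 0) IMPLIES (0 AND 1))) -> 1
  row 14 [01110]: (0 XOR ((1 AND 1) IMPLIES (0 AND 1))) -> 0
  row 15 [01111]: (0 XOR ((1 AND 1) IMPLIES (0 AND 1))) -> 0
  row 16 [10000]: (1 XOR ((0 AND 0) IMPLIES (1 AND 0))) -> 0
  row 17 [10001]: (1 XOR ((0 AND 0) IMPLIES (1 AND 0))) -> 0
  row 18 [10010]: (1 XOR ((0 AND 1) IMPLIES (1 AND 0))) -> 0
  row 19 [10011]: (1 XOR ((0 AND 1) IMPLIES (1 AND 0))) -> 0
  row 20 [10100]: (1 XOR ((1 AND 0) IMPLIES (1 AND 0))) -> 0
  row 21 [10101]: (1 XOR ((1 AND 0) IMPLIES (1 AND 0))) -> 0
  row 22 [10110]: (1 XOR ((1 AND 1) IMPLIES (1 AND 0))) -> 1
  row 23 [10111]: (1 XOR ((1 AND 1) IMPLIES (1 AND 0))) -> 1
  row 24 [11000]: (1 XOR ((0 AND 0) IMPLIES (1 AND 1))) -> 0
  row 25 [11001]: (1 XOR ((0 AND 0) IMPLIES (1 AND 1))) -> 0
  row 26 [11010]: (1 XOR ((0 AND 1) IMPLIES (1 AND 1))) -> 0
  row 27 [11011]: (1 XOR ((0 AND 1) IMPLIES (1 AND 1))) -> 0
  row 28 [11100]: (1 XOR ((1 AND 0) IMPLIES (1 AND 1))) -> 0
  row 29 [11101]: (1 XOR ((1 AND 0) IMPLIES (1 AND 1))) -> 0
  row 30 [11110]: (1 XOR ((1 AND 1) IMPLIES (1 AND 1))) -> 0
  row 31 [11111]: (1 XOR ((1 AND 1) IMPLIES (1 AND 1))) -> 0
Full result column, 4 rows per line (a,b,c fixed per line; d,e runs 00..11 left to right):
  rows 0-3 [a,b,c=000]: 1111  = hex F
  rows 4-7 [a,b,c=001]: 1100  = hex C
  rows 8-11 [a,b,c=010]: 1111  = hex F
  rows 12-15 [a,b,c=011]: 1100  = hex C
  rows 16-19 [a,b,c=100]: 0000  = hex 0
  rows 20-23 [a,b,c=101]: 0011  = hex 3
  rows 24-27 [a,b,c=110]: 0000  = hex 0
  rows 28-31 [a,b,c=111]: 0000  = hex 0
Output column (row 0 .. row 31) = 11111100111111000000001100000000
Output column grouped in 4s = 1111 1100 1111 1100 0000 0011 0000 0000 = 0xFCFC0300
Convert to decimal digit by digit (value = value*16 + digit):
  F -> 15
  15*16 + 12 (C) = 252
  252*16 + 15 (F) = 4047
  4047*16 + 12 (C) = 64764
  64764*16 + 0 = 1036224
  1036224*16 + 3 = 16579587
  16579587*16 + 0 = 265273392
  265273392*16 + 0 = 4244374272
Decimal = 4244374272

4244374272


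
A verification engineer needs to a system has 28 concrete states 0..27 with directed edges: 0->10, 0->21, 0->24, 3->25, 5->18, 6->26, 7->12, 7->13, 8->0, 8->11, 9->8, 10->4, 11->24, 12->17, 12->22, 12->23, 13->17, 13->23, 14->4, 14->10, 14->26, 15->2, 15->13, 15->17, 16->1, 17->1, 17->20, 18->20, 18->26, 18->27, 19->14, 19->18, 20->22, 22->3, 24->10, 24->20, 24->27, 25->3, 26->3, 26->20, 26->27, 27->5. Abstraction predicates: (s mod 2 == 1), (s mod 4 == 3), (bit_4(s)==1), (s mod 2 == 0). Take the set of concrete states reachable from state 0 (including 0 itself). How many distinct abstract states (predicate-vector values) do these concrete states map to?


BFS from 0:
Concrete reachable: {0, 3, 4, 5, 10, 18, 20, 21, 22, 24, 25, 26, 27}
Abstract via predicates (s mod 2 == 1), (s mod 4 == 3), (bit_4(s)==1), (s mod 2 == 0):
  (0,0,0,1) <- {0, 4, 10}
  (0,0,1,1) <- {18, 20, 22, 24, 26}
  (1,0,0,0) <- {5}
  (1,0,1,0) <- {21, 25}
  (1,1,0,0) <- {3}
  (1,1,1,0) <- {27}
Distinct abstract states = 6

6


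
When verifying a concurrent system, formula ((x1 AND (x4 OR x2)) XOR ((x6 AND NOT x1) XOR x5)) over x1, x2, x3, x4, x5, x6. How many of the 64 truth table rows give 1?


Formula: ((x1 AND (x4 OR x2)) XOR ((x6 AND NOT x1) XOR x5)) over 6 vars (64 rows)
Evaluate each row (x1, x2, x3, x4, x5, x6 as bits, MSB first):
  row 0 [000000]: ((0 AND (0 OR 0)) XOR ((0 AND NOT 0) XOR 0)) -> 0
  row 1 [000001]: ((0 AND (0 OR 0)) XOR ((1 AND NOT 0) XOR 0)) -> 1
  row 2 [000010]: ((0 AND (0 OR 0)) XOR ((0 AND NOT 0) XOR 1)) -> 1
  row 3 [000011]: ((0 AND (0 OR 0)) XOR ((1 AND NOT 0) XOR 1)) -> 0
  row 4 [000100]: ((0 AND (1 OR 0)) XOR ((0 AND NOT 0) XOR 0)) -> 0
  (every remaining row is evaluated the same way; all 64 results are listed next)
Full result column, 8 rows per line (x1,x2,x3 fixed per line; x4,x5,x6 runs 000..111 left to right):
  rows 0-7 [x1,x2,x3=000]: 01100110  (ones: 4)
  rows 8-15 [x1,x2,x3=001]: 01100110  (ones: 4)
  rows 16-23 [x1,x2,x3=010]: 01100110  (ones: 4)
  rows 24-31 [x1,x2,x3=011]: 01100110  (ones: 4)
  rows 32-39 [x1,x2,x3=100]: 00111100  (ones: 4)
  rows 40-47 [x1,x2,x3=101]: 00111100  (ones: 4)
  rows 48-55 [x1,x2,x3=110]: 11001100  (ones: 4)
  rows 56-63 [x1,x2,x3=111]: 11001100  (ones: 4)
Count of 1-rows = 4+4+4+4+4+4+4+4 = 32

32


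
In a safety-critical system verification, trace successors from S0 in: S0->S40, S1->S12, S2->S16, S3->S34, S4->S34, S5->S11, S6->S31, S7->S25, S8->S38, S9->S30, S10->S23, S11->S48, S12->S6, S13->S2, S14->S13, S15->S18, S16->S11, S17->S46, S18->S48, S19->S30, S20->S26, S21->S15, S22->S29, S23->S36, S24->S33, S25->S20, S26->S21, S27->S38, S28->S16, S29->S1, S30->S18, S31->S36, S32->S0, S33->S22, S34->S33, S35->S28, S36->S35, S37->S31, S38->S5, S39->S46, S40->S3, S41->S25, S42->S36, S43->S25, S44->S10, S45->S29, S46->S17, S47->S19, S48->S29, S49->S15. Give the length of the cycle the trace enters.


Trace from S0 until a state repeats:
  S0 -> S40 -> S3 -> S34 -> S33 -> S22 -> S29 -> S1 -> S12 -> S6 -> S31 -> S36 -> S35 -> S28 -> S16 -> S11 -> S48 -> S29
S29 first seen at step 6, revisited at step 17.
Cycle length = 17 - 6 = 11

11


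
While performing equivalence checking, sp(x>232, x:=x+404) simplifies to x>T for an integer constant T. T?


Formula: sp(P, x:=E) = exists old_x. (x = E[old_x/x]) AND P[old_x/x] (old_x is the value of x before the assignment; eliminate old_x by solving x = E[old_x/x] for old_x)
Step 1: Precondition P: x>232, i.e. old_x > 232
Step 2: Assignment gives x = old_x + 404, so old_x = x - 404
Step 3: Substitute into P: x - 404 > 232
Step 4: Simplify: x > 232+404 = 636

636


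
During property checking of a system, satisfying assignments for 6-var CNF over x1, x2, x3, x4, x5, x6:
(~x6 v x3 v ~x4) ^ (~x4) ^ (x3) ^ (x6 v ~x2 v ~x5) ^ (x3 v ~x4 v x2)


CNF with 5 clauses over 6 vars (64 assignments).
An assignment satisfies CNF iff every clause has >=1 true literal.
Check each row (bits = x1,x2,x3,x4,x5,x6; clause T/F shown):
  row 0 [000000]: clauses=TTFTT -> 0
  row 1 [000001]: clauses=TTFTT -> 0
  row 2 [000010]: clauses=TTFTT -> 0
  row 3 [000011]: clauses=TTFTT -> 0
  row 4 [000100]: clauses=TFFTF -> 0
  (every remaining row is evaluated the same way; all 64 results are listed next)
Full result column, 8 rows per line (x1,x2,x3 fixed per line; x4,x5,x6 runs 000..111 left to right):
  rows 0-7 [x1,x2,x3=000]: 00000000  (ones: 0)
  rows 8-15 [x1,x2,x3=001]: 11110000  (ones: 4)
  rows 16-23 [x1,x2,x3=010]: 00000000  (ones: 0)
  rows 24-31 [x1,x2,x3=011]: 11010000  (ones: 3)
  rows 32-39 [x1,x2,x3=100]: 00000000  (ones: 0)
  rows 40-47 [x1,x2,x3=101]: 11110000  (ones: 4)
  rows 48-55 [x1,x2,x3=110]: 00000000  (ones: 0)
  rows 56-63 [x1,x2,x3=111]: 11010000  (ones: 3)
Satisfying assignments = 0+4+0+3+0+4+0+3 = 14

14


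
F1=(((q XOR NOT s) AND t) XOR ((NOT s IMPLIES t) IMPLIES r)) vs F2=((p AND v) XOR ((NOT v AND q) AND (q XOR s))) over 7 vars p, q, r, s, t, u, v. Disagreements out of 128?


F1 = (((q XOR NOT s) AND t) XOR ((NOT s IMPLIES t) IMPLIES r))
F2 = ((p AND v) XOR ((NOT v AND q) AND (q XOR s)))
Evaluate both on each of 128 rows (bits = p,q,r,s,t,u,v):
  row 0 [0000000]: F1=1 F2=0 (differ) -> 1
  row 1 [0000001]: F1=1 F2=0 (differ) -> 1
  row 2 [0000010]: F1=1 F2=0 (differ) -> 1
  row 3 [0000011]: F1=1 F2=0 (differ) -> 1
  row 4 [0000100]: F1=1 F2=0 (differ) -> 1
  (every remaining row is evaluated the same way; all 128 results are listed next)
Full result column, 8 rows per line (p,q,r,s fixed per line; t,u,v runs 000..111 left to right):
  rows 0-7 [p,q,r,s=0000]: 11111111  (ones: 8)
  rows 8-15 [p,q,r,s=0001]: 00000000  (ones: 0)
  rows 16-23 [p,q,r,s=0010]: 11110000  (ones: 4)
  rows 24-31 [p,q,r,s=0011]: 11111111  (ones: 8)
  rows 32-39 [p,q,r,s=0100]: 01011010  (ones: 4)
  rows 40-47 [p,q,r,s=0101]: 00001111  (ones: 4)
  rows 48-55 [p,q,r,s=0110]: 01010101  (ones: 4)
  rows 56-63 [p,q,r,s=0111]: 11110000  (ones: 4)
  rows 64-71 [p,q,r,s=1000]: 10101010  (ones: 4)
  rows 72-79 [p,q,r,s=1001]: 01010101  (ones: 4)
  rows 80-87 [p,q,r,s=1010]: 10100101  (ones: 4)
  rows 88-95 [p,q,r,s=1011]: 10101010  (ones: 4)
  rows 96-103 [p,q,r,s=1100]: 00001111  (ones: 4)
  rows 104-111 [p,q,r,s=1101]: 01011010  (ones: 4)
  rows 112-119 [p,q,r,s=1110]: 00000000  (ones: 0)
  rows 120-127 [p,q,r,s=1111]: 10100101  (ones: 4)
Disagreements = 8+0+4+8+4+4+4+4+4+4+4+4+4+4+0+4 = 64

64


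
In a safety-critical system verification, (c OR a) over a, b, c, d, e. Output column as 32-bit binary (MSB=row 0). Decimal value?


Formula: (c OR a) over a, b, c, d, e (32 rows)
Evaluate each row (bits = a,b,c,d,e, MSB first):
  row 0 [00000]: (0 OR 0) -> 0
  row 1 [00001]: (0 OR 0) -> 0
  row 2 [00010]: (0 OR 0) -> 0
  row 3 [00011]: (0 OR 0) -> 0
  row 4 [00100]: (1 OR 0) -> 1
  row 5 [00101]: (1 OR 0) -> 1
  row 6 [00110]: (1 OR 0) -> 1
  row 7 [00111]: (1 OR 0) -> 1
  row 8 [01000]: (0 OR 0) -> 0
  row 9 [01001]: (0 OR 0) -> 0
  row 10 [01010]: (0 OR 0) -> 0
  row 11 [01011]: (0 OR 0) -> 0
  row 12 [01100]: (1 OR 0) -> 1
  row 13 [01101]: (1 OR 0) -> 1
  row 14 [01110]: (1 OR 0) -> 1
  row 15 [01111]: (1 OR 0) -> 1
  row 16 [10000]: (0 OR 1) -> 1
  row 17 [10001]: (0 OR 1) -> 1
  row 18 [10010]: (0 OR 1) -> 1
  row 19 [10011]: (0 OR 1) -> 1
  row 20 [10100]: (1 OR 1) -> 1
  row 21 [10101]: (1 OR 1) -> 1
  row 22 [10110]: (1 OR 1) -> 1
  row 23 [10111]: (1 OR 1) -> 1
  row 24 [11000]: (0 OR 1) -> 1
  row 25 [11001]: (0 OR 1) -> 1
  row 26 [11010]: (0 OR 1) -> 1
  row 27 [11011]: (0 OR 1) -> 1
  row 28 [11100]: (1 OR 1) -> 1
  row 29 [11101]: (1 OR 1) -> 1
  row 30 [11110]: (1 OR 1) -> 1
  row 31 [11111]: (1 OR 1) -> 1
Full result column, 4 rows per line (a,b,c fixed per line; d,e runs 00..11 left to right):
  rows 0-3 [a,b,c=000]: 0000  = hex 0
  rows 4-7 [a,b,c=001]: 1111  = hex F
  rows 8-11 [a,b,c=010]: 0000  = hex 0
  rows 12-15 [a,b,c=011]: 1111  = hex F
  rows 16-19 [a,b,c=100]: 1111  = hex F
  rows 20-23 [a,b,c=101]: 1111  = hex F
  rows 24-27 [a,b,c=110]: 1111  = hex F
  rows 28-31 [a,b,c=111]: 1111  = hex F
Output column (row 0 .. row 31) = 00001111000011111111111111111111
Output column grouped in 4s = 0000 1111 0000 1111 1111 1111 1111 1111 = 0x0F0FFFFF
Convert to decimal digit by digit (value = value*16 + digit):
  0 -> 0
  0*16 + 15 (F) = 15
  15*16 + 0 = 240
  240*16 + 15 (F) = 3855
  3855*16 + 15 (F) = 61695
  61695*16 + 15 (F) = 987135
  987135*16 + 15 (F) = 15794175
  15794175*16 + 15 (F) = 252706815
Decimal = 252706815

252706815


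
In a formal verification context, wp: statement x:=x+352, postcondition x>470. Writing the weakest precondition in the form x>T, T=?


Formula: wp(x:=E, P) = P[E/x] (substitute E for x in postcondition)
Step 1: Postcondition: x>470
Step 2: Substitute x+352 for x: x+352>470
Step 3: Solve for x: x > 470-352 = 118

118


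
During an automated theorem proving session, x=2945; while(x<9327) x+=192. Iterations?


Step 1: x goes from 2945 toward 9327 by 192; the body runs while x<9327, so iterations = ceil((bound-start)/step)
Step 2: Distance=6382
Step 3: ceil(6382/192)=34

34


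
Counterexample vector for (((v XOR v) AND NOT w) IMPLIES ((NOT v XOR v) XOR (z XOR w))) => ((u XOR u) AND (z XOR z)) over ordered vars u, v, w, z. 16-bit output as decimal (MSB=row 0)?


F1 = (((v XOR v) AND NOT w) IMPLIES ((NOT v XOR v) XOR (z XOR w)))
F2 = ((u XOR u) AND (z XOR z))
Counterexample to F1=>F2 is where F1=1 and F2=0.
Evaluate each row (bits = u,v,w,z, MSB first):
  row 0 [0000]: F1=1 F2=0 -> F1&~F2 -> 1
  row 1 [0001]: F1=1 F2=0 -> F1&~F2 -> 1
  row 2 [0010]: F1=1 F2=0 -> F1&~F2 -> 1
  row 3 [0011]: F1=1 F2=0 -> F1&~F2 -> 1
  row 4 [0100]: F1=1 F2=0 -> F1&~F2 -> 1
  row 5 [0101]: F1=1 F2=0 -> F1&~F2 -> 1
  row 6 [0110]: F1=1 F2=0 -> F1&~F2 -> 1
  row 7 [0111]: F1=1 F2=0 -> F1&~F2 -> 1
  row 8 [1000]: F1=1 F2=0 -> F1&~F2 -> 1
  row 9 [1001]: F1=1 F2=0 -> F1&~F2 -> 1
  row 10 [1010]: F1=1 F2=0 -> F1&~F2 -> 1
  row 11 [1011]: F1=1 F2=0 -> F1&~F2 -> 1
  row 12 [1100]: F1=1 F2=0 -> F1&~F2 -> 1
  row 13 [1101]: F1=1 F2=0 -> F1&~F2 -> 1
  row 14 [1110]: F1=1 F2=0 -> F1&~F2 -> 1
  row 15 [1111]: F1=1 F2=0 -> F1&~F2 -> 1
Full result column, 4 rows per line (u,v fixed per line; w,z runs 00..11 left to right):
  rows 0-3 [u,v=00]: 1111  = hex F
  rows 4-7 [u,v=01]: 1111  = hex F
  rows 8-11 [u,v=10]: 1111  = hex F
  rows 12-15 [u,v=11]: 1111  = hex F
Counterexample vector (row 0 .. row 15) = 1111111111111111
Output column grouped in 4s = 1111 1111 1111 1111 = 0xFFFF
Convert to decimal digit by digit (value = value*16 + digit):
  F -> 15
  15*16 + 15 (F) = 255
  255*16 + 15 (F) = 4095
  4095*16 + 15 (F) = 65535
Decimal = 65535

65535


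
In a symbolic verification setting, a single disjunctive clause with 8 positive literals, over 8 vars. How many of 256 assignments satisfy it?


Step 1: Total=2^8=256
Step 2: Unsat when all 8 false: 2^0=1
Step 3: Sat=256-1=255

255


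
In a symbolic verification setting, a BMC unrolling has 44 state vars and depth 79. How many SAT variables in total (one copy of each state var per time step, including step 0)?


BMC unrolls to depth k, creating one copy of each state var for steps 0..k.
Step count = 79 + 1 = 80 (steps 0 through 79)
Vars per step = 44
Total = 44 * 80 = 3520

3520


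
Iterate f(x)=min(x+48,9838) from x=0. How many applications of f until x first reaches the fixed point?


Step 1: x=0, cap=9838, increment=48
Step 2: x grows by 48 each step until capped at 9838; fixed point is x=9838
Step 3: iterations = ceil(9838/48) = 205

205


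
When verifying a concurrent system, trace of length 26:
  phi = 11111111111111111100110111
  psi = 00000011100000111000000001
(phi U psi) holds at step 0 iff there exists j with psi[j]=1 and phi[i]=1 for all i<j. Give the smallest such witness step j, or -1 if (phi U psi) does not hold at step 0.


(phi U psi) at 0: need smallest j with psi[j]=1 and phi[i]=1 for all i in [0,j).
Scan from step 0:
  step 0: phi=1, psi=0 -> continue
  step 1: phi=1, psi=0 -> continue
  step 2: phi=1, psi=0 -> continue
  step 3: phi=1, psi=0 -> continue
  step 6: psi=1 and phi held for [0,6) -> witness found
Witness step = 6

6


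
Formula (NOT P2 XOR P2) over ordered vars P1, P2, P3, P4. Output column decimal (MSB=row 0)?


Formula: (NOT P2 XOR P2) over P1, P2, P3, P4 (16 rows)
Evaluate each row (bits = P1,P2,P3,P4, MSB first):
  row 0 [0000]: (NOT 0 XOR 0) -> 1
  row 1 [0001]: (NOT 0 XOR 0) -> 1
  row 2 [0010]: (NOT 0 XOR 0) -> 1
  row 3 [0011]: (NOT 0 XOR 0) -> 1
  row 4 [0100]: (NOT 1 XOR 1) -> 1
  row 5 [0101]: (NOT 1 XOR 1) -> 1
  row 6 [0110]: (NOT 1 XOR 1) -> 1
  row 7 [0111]: (NOT 1 XOR 1) -> 1
  row 8 [1000]: (NOT 0 XOR 0) -> 1
  row 9 [1001]: (NOT 0 XOR 0) -> 1
  row 10 [1010]: (NOT 0 XOR 0) -> 1
  row 11 [1011]: (NOT 0 XOR 0) -> 1
  row 12 [1100]: (NOT 1 XOR 1) -> 1
  row 13 [1101]: (NOT 1 XOR 1) -> 1
  row 14 [1110]: (NOT 1 XOR 1) -> 1
  row 15 [1111]: (NOT 1 XOR 1) -> 1
Full result column, 4 rows per line (P1,P2 fixed per line; P3,P4 runs 00..11 left to right):
  rows 0-3 [P1,P2=00]: 1111  = hex F
  rows 4-7 [P1,P2=01]: 1111  = hex F
  rows 8-11 [P1,P2=10]: 1111  = hex F
  rows 12-15 [P1,P2=11]: 1111  = hex F
Output column (row 0 .. row 15) = 1111111111111111
Output column grouped in 4s = 1111 1111 1111 1111 = 0xFFFF
Convert to decimal digit by digit (value = value*16 + digit):
  F -> 15
  15*16 + 15 (F) = 255
  255*16 + 15 (F) = 4095
  4095*16 + 15 (F) = 65535
Decimal = 65535

65535


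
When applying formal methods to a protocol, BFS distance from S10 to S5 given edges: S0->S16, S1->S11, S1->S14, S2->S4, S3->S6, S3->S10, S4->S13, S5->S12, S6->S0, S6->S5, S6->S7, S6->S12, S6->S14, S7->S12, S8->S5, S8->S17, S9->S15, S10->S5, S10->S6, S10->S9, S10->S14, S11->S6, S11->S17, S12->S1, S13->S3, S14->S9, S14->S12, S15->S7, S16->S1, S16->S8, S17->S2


BFS layer-by-layer from S10:
  dist 0: {S10}
  dist 1: {S5, S6, S9, S14}
  -> S5 reached at distance 1
Shortest path length = 1

1


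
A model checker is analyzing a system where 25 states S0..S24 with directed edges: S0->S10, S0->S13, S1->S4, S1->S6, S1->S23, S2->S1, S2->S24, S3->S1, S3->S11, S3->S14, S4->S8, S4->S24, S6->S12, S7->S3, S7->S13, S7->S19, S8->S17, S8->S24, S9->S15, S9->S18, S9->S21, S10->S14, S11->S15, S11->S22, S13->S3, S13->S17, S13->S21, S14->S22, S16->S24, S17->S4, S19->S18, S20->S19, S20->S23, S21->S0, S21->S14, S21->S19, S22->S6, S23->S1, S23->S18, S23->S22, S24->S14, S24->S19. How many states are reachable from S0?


BFS from S0:
  layer 0: {S0}
  layer 1: {S10, S13}
  layer 2: {S3, S14, S17, S21}
  layer 3: {S1, S4, S11, S19, S22}
  layer 4: {S6, S8, S15, S18, S23, S24}
  layer 5: {S12}
Reachable set: {S0, S1, S3, S4, S6, S8, S10, S11, S12, S13, S14, S15, S17, S18, S19, S21, S22, S23, S24}
Count = 19

19


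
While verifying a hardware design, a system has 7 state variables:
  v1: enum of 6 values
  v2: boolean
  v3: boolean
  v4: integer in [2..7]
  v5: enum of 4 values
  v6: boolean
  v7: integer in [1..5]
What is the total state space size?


State space = product of domain sizes of all variables.
Domain sizes:
  v1 (enum of 6 values): 6
  v2 (boolean): 2
  v3 (boolean): 2
  v4 (integer in [2..7]): 6
  v5 (enum of 4 values): 4
  v6 (boolean): 2
  v7 (integer in [1..5]): 5
Product = 6 * 2 * 2 * 6 * 4 * 2 * 5 = 5760

5760


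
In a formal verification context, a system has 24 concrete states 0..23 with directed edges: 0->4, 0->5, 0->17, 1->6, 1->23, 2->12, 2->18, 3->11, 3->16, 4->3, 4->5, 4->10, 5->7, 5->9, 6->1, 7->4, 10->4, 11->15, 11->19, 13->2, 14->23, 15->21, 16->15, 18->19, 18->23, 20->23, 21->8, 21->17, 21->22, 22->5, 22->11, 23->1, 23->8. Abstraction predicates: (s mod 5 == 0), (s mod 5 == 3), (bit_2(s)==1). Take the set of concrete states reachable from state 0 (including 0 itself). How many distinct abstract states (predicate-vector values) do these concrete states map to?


BFS from 0:
Concrete reachable: {0, 3, 4, 5, 7, 8, 9, 10, 11, 15, 16, 17, 19, 21, 22}
Abstract via predicates (s mod 5 == 0), (s mod 5 == 3), (bit_2(s)==1):
  (0,0,0) <- {9, 11, 16, 17, 19}
  (0,0,1) <- {4, 7, 21, 22}
  (0,1,0) <- {3, 8}
  (1,0,0) <- {0, 10}
  (1,0,1) <- {5, 15}
Distinct abstract states = 5

5


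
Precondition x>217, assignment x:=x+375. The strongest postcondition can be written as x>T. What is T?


Formula: sp(P, x:=E) = exists old_x. (x = E[old_x/x]) AND P[old_x/x] (old_x is the value of x before the assignment; eliminate old_x by solving x = E[old_x/x] for old_x)
Step 1: Precondition P: x>217, i.e. old_x > 217
Step 2: Assignment gives x = old_x + 375, so old_x = x - 375
Step 3: Substitute into P: x - 375 > 217
Step 4: Simplify: x > 217+375 = 592

592


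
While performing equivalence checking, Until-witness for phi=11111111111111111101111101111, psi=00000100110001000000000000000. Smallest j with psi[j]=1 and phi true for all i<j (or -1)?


(phi U psi) at 0: need smallest j with psi[j]=1 and phi[i]=1 for all i in [0,j).
Scan from step 0:
  step 0: phi=1, psi=0 -> continue
  step 1: phi=1, psi=0 -> continue
  step 2: phi=1, psi=0 -> continue
  step 3: phi=1, psi=0 -> continue
  step 5: psi=1 and phi held for [0,5) -> witness found
Witness step = 5

5


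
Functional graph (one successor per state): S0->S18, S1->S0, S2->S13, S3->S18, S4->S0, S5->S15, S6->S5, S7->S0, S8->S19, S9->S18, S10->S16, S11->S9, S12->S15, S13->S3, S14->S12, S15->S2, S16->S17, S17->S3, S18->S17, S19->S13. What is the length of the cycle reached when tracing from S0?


Trace from S0 until a state repeats:
  S0 -> S18 -> S17 -> S3 -> S18
S18 first seen at step 1, revisited at step 4.
Cycle length = 4 - 1 = 3

3


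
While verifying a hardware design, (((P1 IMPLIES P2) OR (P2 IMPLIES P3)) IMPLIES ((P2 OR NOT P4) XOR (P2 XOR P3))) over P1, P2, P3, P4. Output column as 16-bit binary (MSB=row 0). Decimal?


Formula: (((P1 IMPLIES P2) OR (P2 IMPLIES P3)) IMPLIES ((P2 OR NOT P4) XOR (P2 XOR P3))) over P1, P2, P3, P4 (16 rows)
Evaluate each row (bits = P1,P2,P3,P4, MSB first):
  row 0 [0000]: (((0 IMPLIES 0) OR (0 IMPLIES 0)) IMPLIES ((0 OR NOT 0) XOR (0 XOR 0))) -> 1
  row 1 [0001]: (((0 IMPLIES 0) OR (0 IMPLIES 0)) IMPLIES ((0 OR NOT 1) XOR (0 XOR 0))) -> 0
  row 2 [0010]: (((0 IMPLIES 0) OR (0 IMPLIES 1)) IMPLIES ((0 OR NOT 0) XOR (0 XOR 1))) -> 0
  row 3 [0011]: (((0 IMPLIES 0) OR (0 IMPLIES 1)) IMPLIES ((0 OR NOT 1) XOR (0 XOR 1))) -> 1
  row 4 [0100]: (((0 IMPLIES 1) OR (1 IMPLIES 0)) IMPLIES ((1 OR NOT 0) XOR (1 XOR 0))) -> 0
  row 5 [0101]: (((0 IMPLIES 1) OR (1 IMPLIES 0)) IMPLIES ((1 OR NOT 1) XOR (1 XOR 0))) -> 0
  row 6 [0110]: (((0 IMPLIES 1) OR (1 IMPLIES 1)) IMPLIES ((1 OR NOT 0) XOR (1 XOR 1))) -> 1
  row 7 [0111]: (((0 IMPLIES 1) OR (1 IMPLIES 1)) IMPLIES ((1 OR NOT 1) XOR (1 XOR 1))) -> 1
  row 8 [1000]: (((1 IMPLIES 0) OR (0 IMPLIES 0)) IMPLIES ((0 OR NOT 0) XOR (0 XOR 0))) -> 1
  row 9 [1001]: (((1 IMPLIES 0) OR (0 IMPLIES 0)) IMPLIES ((0 OR NOT 1) XOR (0 XOR 0))) -> 0
  row 10 [1010]: (((1 IMPLIES 0) OR (0 IMPLIES 1)) IMPLIES ((0 OR NOT 0) XOR (0 XOR 1))) -> 0
  row 11 [1011]: (((1 IMPLIES 0) OR (0 IMPLIES 1)) IMPLIES ((0 OR NOT 1) XOR (0 XOR 1))) -> 1
  row 12 [1100]: (((1 IMPLIES 1) OR (1 IMPLIES 0)) IMPLIES ((1 OR NOT 0) XOR (1 XOR 0))) -> 0
  row 13 [1101]: (((1 IMPLIES 1) OR (1 IMPLIES 0)) IMPLIES ((1 OR NOT 1) XOR (1 XOR 0))) -> 0
  row 14 [1110]: (((1 IMPLIES 1) OR (1 IMPLIES 1)) IMPLIES ((1 OR NOT 0) XOR (1 XOR 1))) -> 1
  row 15 [1111]: (((1 IMPLIES 1) OR (1 IMPLIES 1)) IMPLIES ((1 OR NOT 1) XOR (1 XOR 1))) -> 1
Full result column, 4 rows per line (P1,P2 fixed per line; P3,P4 runs 00..11 left to right):
  rows 0-3 [P1,P2=00]: 1001  = hex 9
  rows 4-7 [P1,P2=01]: 0011  = hex 3
  rows 8-11 [P1,P2=10]: 1001  = hex 9
  rows 12-15 [P1,P2=11]: 0011  = hex 3
Output column (row 0 .. row 15) = 1001001110010011
Output column grouped in 4s = 1001 0011 1001 0011 = 0x9393
Convert to decimal digit by digit (value = value*16 + digit):
  9 -> 9
  9*16 + 3 = 147
  147*16 + 9 = 2361
  2361*16 + 3 = 37779
Decimal = 37779

37779


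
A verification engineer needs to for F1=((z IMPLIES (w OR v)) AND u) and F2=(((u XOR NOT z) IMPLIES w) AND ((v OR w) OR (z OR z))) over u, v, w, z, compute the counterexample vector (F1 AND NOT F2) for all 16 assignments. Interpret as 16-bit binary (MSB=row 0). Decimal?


F1 = ((z IMPLIES (w OR v)) AND u)
F2 = (((u XOR NOT z) IMPLIES w) AND ((v OR w) OR (z OR z)))
Counterexample to F1=>F2 is where F1=1 and F2=0.
Evaluate each row (bits = u,v,w,z, MSB first):
  row 0 [0000]: F1=0 F2=0 -> F1&~F2 -> 0
  row 1 [0001]: F1=0 F2=1 -> F1&~F2 -> 0
  row 2 [0010]: F1=0 F2=1 -> F1&~F2 -> 0
  row 3 [0011]: F1=0 F2=1 -> F1&~F2 -> 0
  row 4 [0100]: F1=0 F2=0 -> F1&~F2 -> 0
  row 5 [0101]: F1=0 F2=1 -> F1&~F2 -> 0
  row 6 [0110]: F1=0 F2=1 -> F1&~F2 -> 0
  row 7 [0111]: F1=0 F2=1 -> F1&~F2 -> 0
  row 8 [1000]: F1=1 F2=0 -> F1&~F2 -> 1
  row 9 [1001]: F1=0 F2=0 -> F1&~F2 -> 0
  row 10 [1010]: F1=1 F2=1 -> F1&~F2 -> 0
  row 11 [1011]: F1=1 F2=1 -> F1&~F2 -> 0
  row 12 [1100]: F1=1 F2=1 -> F1&~F2 -> 0
  row 13 [1101]: F1=1 F2=0 -> F1&~F2 -> 1
  row 14 [1110]: F1=1 F2=1 -> F1&~F2 -> 0
  row 15 [1111]: F1=1 F2=1 -> F1&~F2 -> 0
Full result column, 4 rows per line (u,v fixed per line; w,z runs 00..11 left to right):
  rows 0-3 [u,v=00]: 0000  = hex 0
  rows 4-7 [u,v=01]: 0000  = hex 0
  rows 8-11 [u,v=10]: 1000  = hex 8
  rows 12-15 [u,v=11]: 0100  = hex 4
Counterexample vector (row 0 .. row 15) = 0000000010000100
Output column grouped in 4s = 0000 0000 1000 0100 = 0x0084
Convert to decimal digit by digit (value = value*16 + digit):
  0 -> 0
  0*16 + 0 = 0
  0*16 + 8 = 8
  8*16 + 4 = 132
Decimal = 132

132


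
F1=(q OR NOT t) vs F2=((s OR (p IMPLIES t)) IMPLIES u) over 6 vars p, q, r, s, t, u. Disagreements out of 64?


F1 = (q OR NOT t)
F2 = ((s OR (p IMPLIES t)) IMPLIES u)
Evaluate both on each of 64 rows (bits = p,q,r,s,t,u):
  row 0 [000000]: F1=1 F2=0 (differ) -> 1
  row 1 [000001]: F1=1 F2=1 -> 0
  row 2 [000010]: F1=0 F2=0 -> 0
  row 3 [000011]: F1=0 F2=1 (differ) -> 1
  row 4 [000100]: F1=1 F2=0 (differ) -> 1
  (every remaining row is evaluated the same way; all 64 results are listed next)
Full result column, 8 rows per line (p,q,r fixed per line; s,t,u runs 000..111 left to right):
  rows 0-7 [p,q,r=000]: 10011001  (ones: 4)
  rows 8-15 [p,q,r=001]: 10011001  (ones: 4)
  rows 16-23 [p,q,r=010]: 10101010  (ones: 4)
  rows 24-31 [p,q,r=011]: 10101010  (ones: 4)
  rows 32-39 [p,q,r=100]: 00011001  (ones: 3)
  rows 40-47 [p,q,r=101]: 00011001  (ones: 3)
  rows 48-55 [p,q,r=110]: 00101010  (ones: 3)
  rows 56-63 [p,q,r=111]: 00101010  (ones: 3)
Disagreements = 4+4+4+4+3+3+3+3 = 28

28


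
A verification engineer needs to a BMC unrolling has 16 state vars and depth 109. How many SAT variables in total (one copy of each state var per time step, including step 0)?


BMC unrolls to depth k, creating one copy of each state var for steps 0..k.
Step count = 109 + 1 = 110 (steps 0 through 109)
Vars per step = 16
Total = 16 * 110 = 1760

1760


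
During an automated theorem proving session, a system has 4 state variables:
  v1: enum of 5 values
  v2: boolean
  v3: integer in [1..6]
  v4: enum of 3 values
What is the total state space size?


State space = product of domain sizes of all variables.
Domain sizes:
  v1 (enum of 5 values): 5
  v2 (boolean): 2
  v3 (integer in [1..6]): 6
  v4 (enum of 3 values): 3
Product = 5 * 2 * 6 * 3 = 180

180


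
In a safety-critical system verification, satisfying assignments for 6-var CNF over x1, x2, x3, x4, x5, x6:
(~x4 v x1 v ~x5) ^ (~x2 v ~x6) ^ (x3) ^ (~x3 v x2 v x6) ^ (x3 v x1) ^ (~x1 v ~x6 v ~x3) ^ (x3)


CNF with 7 clauses over 6 vars (64 assignments).
An assignment satisfies CNF iff every clause has >=1 true literal.
Check each row (bits = x1,x2,x3,x4,x5,x6; clause T/F shown):
  row 0 [000000]: clauses=TTFTFTF -> 0
  row 1 [000001]: clauses=TTFTFTF -> 0
  row 2 [000010]: clauses=TTFTFTF -> 0
  row 3 [000011]: clauses=TTFTFTF -> 0
  row 4 [000100]: clauses=TTFTFTF -> 0
  (every remaining row is evaluated the same way; all 64 results are listed next)
Full result column, 8 rows per line (x1,x2,x3 fixed per line; x4,x5,x6 runs 000..111 left to right):
  rows 0-7 [x1,x2,x3=000]: 00000000  (ones: 0)
  rows 8-15 [x1,x2,x3=001]: 01010100  (ones: 3)
  rows 16-23 [x1,x2,x3=010]: 00000000  (ones: 0)
  rows 24-31 [x1,x2,x3=011]: 10101000  (ones: 3)
  rows 32-39 [x1,x2,x3=100]: 00000000  (ones: 0)
  rows 40-47 [x1,x2,x3=101]: 00000000  (ones: 0)
  rows 48-55 [x1,x2,x3=110]: 00000000  (ones: 0)
  rows 56-63 [x1,x2,x3=111]: 10101010  (ones: 4)
Satisfying assignments = 0+3+0+3+0+0+0+4 = 10

10
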